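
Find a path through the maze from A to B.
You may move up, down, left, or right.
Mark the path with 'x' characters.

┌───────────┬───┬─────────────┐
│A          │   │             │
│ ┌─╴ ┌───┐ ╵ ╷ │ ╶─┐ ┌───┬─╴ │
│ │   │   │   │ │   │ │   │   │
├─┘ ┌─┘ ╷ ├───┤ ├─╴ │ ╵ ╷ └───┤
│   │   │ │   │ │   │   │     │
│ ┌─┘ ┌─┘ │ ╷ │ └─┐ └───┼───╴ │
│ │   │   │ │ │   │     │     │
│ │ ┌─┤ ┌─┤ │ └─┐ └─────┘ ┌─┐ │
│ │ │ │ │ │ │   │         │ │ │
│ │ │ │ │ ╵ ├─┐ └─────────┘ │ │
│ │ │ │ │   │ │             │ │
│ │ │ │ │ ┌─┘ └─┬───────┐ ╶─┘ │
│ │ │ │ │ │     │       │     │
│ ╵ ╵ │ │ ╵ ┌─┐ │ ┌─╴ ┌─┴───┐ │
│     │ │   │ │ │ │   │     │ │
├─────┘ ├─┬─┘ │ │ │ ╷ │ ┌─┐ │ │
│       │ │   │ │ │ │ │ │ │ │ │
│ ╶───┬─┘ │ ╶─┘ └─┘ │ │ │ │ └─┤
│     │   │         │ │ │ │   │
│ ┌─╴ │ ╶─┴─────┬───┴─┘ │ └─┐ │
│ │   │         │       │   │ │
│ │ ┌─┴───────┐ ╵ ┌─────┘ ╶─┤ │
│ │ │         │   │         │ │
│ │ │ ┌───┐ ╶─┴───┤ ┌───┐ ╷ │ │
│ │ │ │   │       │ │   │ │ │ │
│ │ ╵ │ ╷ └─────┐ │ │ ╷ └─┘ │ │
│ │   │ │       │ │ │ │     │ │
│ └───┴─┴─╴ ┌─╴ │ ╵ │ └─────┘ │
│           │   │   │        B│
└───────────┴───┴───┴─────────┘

Finding the shortest path through the maze:
Path length: 72 steps
Directions: right → right → down → left → down → left → down → down → down → down → down → right → up → up → up → up → right → up → right → up → right → down → down → left → down → down → down → down → down → left → left → left → down → right → right → down → left → down → down → down → right → up → up → right → right → right → down → right → right → right → down → down → right → up → up → up → right → right → right → right → down → down → left → left → up → left → down → down → right → right → right → right

Solution:

┌───────────┬───┬─────────────┐
│A x x      │   │             │
│ ┌─╴ ┌───┐ ╵ ╷ │ ╶─┐ ┌───┬─╴ │
│ │x x│x x│   │ │   │ │   │   │
├─┘ ┌─┘ ╷ ├───┤ ├─╴ │ ╵ ╷ └───┤
│x x│x x│x│   │ │   │   │     │
│ ┌─┘ ┌─┘ │ ╷ │ └─┐ └───┼───╴ │
│x│x x│x x│ │ │   │     │     │
│ │ ┌─┤ ┌─┤ │ └─┐ └─────┘ ┌─┐ │
│x│x│ │x│ │ │   │         │ │ │
│ │ │ │ │ ╵ ├─┐ └─────────┘ │ │
│x│x│ │x│   │ │             │ │
│ │ │ │ │ ┌─┘ └─┬───────┐ ╶─┘ │
│x│x│ │x│ │     │       │     │
│ ╵ ╵ │ │ ╵ ┌─┐ │ ┌─╴ ┌─┴───┐ │
│x x  │x│   │ │ │ │   │     │ │
├─────┘ ├─┬─┘ │ │ │ ╷ │ ┌─┐ │ │
│x x x x│ │   │ │ │ │ │ │ │ │ │
│ ╶───┬─┘ │ ╶─┘ └─┘ │ │ │ │ └─┤
│x x x│   │         │ │ │ │   │
│ ┌─╴ │ ╶─┴─────┬───┴─┘ │ └─┐ │
│ │x x│         │       │   │ │
│ │ ┌─┴───────┐ ╵ ┌─────┘ ╶─┤ │
│ │x│x x x x  │   │x x x x x│ │
│ │ │ ┌───┐ ╶─┴───┤ ┌───┐ ╷ │ │
│ │x│x│   │x x x x│x│x x│ │x│ │
│ │ ╵ │ ╷ └─────┐ │ │ ╷ └─┘ │ │
│ │x x│ │       │x│x│x│x x x│ │
│ └───┴─┴─╴ ┌─╴ │ ╵ │ └─────┘ │
│           │   │x x│x x x x B│
└───────────┴───┴───┴─────────┘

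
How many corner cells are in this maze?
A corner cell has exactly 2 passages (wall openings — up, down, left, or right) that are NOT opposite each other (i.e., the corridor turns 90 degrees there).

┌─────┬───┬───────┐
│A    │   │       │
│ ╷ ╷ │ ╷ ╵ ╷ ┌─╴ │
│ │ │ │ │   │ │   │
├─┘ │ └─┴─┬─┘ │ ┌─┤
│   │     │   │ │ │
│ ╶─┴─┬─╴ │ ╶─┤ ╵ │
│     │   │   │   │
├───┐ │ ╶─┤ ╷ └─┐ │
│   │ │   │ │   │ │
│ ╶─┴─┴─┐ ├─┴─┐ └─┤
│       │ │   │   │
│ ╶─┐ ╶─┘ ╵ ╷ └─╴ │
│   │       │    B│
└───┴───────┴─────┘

Counting corner cells (2 non-opposite passages):
Total corners: 36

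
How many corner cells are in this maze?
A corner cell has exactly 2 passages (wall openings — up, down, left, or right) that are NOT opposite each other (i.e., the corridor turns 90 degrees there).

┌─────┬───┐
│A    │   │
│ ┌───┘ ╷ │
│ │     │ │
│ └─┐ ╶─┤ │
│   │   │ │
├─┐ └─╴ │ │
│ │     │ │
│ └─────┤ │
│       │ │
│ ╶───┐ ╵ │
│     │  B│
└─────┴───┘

Counting corner cells (2 non-opposite passages):
Total corners: 14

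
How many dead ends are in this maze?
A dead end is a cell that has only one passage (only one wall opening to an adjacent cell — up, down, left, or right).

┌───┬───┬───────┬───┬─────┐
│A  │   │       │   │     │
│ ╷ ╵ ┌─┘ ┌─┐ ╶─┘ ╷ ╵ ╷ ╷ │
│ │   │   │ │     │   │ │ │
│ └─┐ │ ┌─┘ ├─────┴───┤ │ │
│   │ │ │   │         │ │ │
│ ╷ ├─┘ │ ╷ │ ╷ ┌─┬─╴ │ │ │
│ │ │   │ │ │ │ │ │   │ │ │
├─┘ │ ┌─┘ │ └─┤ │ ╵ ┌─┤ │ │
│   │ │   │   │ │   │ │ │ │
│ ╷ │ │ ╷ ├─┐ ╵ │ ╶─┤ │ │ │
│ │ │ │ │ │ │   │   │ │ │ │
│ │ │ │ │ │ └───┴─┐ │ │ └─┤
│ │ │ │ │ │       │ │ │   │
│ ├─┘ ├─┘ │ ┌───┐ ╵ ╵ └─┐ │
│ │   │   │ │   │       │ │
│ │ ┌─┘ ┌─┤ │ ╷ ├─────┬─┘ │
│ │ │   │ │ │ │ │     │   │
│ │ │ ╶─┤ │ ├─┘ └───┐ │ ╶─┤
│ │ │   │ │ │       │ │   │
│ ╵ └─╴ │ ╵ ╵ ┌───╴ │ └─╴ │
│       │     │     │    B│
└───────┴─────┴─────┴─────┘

Checking each cell for number of passages:

Dead ends found at positions:
  (0, 3)
  (0, 7)
  (1, 5)
  (2, 2)
  (3, 0)
  (3, 6)
  (3, 8)
  (4, 10)
  (5, 5)
  (5, 12)
  (6, 1)
  (6, 3)
  (7, 11)
  (8, 4)
  (8, 6)
  (8, 8)
  (10, 7)
Total dead ends: 17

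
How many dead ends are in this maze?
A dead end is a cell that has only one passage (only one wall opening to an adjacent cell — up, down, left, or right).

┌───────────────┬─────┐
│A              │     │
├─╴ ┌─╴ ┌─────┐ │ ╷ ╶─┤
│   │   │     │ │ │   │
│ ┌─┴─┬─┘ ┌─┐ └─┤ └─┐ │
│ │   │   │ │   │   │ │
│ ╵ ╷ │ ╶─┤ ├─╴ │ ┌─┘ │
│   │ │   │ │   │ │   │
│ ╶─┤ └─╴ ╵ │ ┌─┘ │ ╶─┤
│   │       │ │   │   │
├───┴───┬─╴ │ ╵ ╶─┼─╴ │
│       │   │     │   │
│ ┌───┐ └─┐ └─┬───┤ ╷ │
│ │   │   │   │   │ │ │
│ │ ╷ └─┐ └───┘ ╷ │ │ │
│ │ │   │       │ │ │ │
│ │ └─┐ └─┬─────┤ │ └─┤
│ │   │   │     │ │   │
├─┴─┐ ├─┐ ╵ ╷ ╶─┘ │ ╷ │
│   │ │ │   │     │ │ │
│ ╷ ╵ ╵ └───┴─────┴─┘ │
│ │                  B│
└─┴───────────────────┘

Checking each cell for number of passages:

Dead ends found at positions:
  (0, 0)
  (0, 10)
  (1, 2)
  (1, 7)
  (2, 5)
  (2, 9)
  (4, 1)
  (5, 4)
  (5, 8)
  (6, 6)
  (7, 10)
  (8, 0)
  (8, 7)
  (9, 3)
  (9, 9)
  (10, 0)
Total dead ends: 16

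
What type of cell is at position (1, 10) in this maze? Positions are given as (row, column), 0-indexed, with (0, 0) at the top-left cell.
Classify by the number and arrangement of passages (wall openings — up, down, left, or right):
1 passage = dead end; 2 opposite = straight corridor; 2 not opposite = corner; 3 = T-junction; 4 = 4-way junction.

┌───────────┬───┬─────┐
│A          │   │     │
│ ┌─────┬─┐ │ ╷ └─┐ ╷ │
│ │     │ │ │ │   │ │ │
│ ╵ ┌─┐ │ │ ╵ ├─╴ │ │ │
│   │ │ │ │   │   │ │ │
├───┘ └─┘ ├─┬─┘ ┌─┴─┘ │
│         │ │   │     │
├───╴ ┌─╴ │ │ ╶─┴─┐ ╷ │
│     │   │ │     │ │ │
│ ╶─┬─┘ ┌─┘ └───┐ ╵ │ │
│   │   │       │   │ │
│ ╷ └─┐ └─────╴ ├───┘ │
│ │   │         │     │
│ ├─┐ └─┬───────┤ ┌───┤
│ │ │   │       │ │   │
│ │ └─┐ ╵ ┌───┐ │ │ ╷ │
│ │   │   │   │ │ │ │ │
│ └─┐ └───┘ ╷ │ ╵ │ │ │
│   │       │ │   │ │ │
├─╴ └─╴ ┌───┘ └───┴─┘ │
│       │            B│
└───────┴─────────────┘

Checking cell at (1, 10):
Number of passages: 2
Cell type: straight corridor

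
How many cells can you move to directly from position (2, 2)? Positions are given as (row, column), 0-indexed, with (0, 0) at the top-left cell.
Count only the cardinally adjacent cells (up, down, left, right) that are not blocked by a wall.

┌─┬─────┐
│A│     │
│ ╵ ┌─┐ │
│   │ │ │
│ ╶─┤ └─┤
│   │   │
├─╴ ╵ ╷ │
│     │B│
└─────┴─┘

Checking passable neighbors of (2, 2):
Neighbors: (1, 2), (3, 2), (2, 3)
Count: 3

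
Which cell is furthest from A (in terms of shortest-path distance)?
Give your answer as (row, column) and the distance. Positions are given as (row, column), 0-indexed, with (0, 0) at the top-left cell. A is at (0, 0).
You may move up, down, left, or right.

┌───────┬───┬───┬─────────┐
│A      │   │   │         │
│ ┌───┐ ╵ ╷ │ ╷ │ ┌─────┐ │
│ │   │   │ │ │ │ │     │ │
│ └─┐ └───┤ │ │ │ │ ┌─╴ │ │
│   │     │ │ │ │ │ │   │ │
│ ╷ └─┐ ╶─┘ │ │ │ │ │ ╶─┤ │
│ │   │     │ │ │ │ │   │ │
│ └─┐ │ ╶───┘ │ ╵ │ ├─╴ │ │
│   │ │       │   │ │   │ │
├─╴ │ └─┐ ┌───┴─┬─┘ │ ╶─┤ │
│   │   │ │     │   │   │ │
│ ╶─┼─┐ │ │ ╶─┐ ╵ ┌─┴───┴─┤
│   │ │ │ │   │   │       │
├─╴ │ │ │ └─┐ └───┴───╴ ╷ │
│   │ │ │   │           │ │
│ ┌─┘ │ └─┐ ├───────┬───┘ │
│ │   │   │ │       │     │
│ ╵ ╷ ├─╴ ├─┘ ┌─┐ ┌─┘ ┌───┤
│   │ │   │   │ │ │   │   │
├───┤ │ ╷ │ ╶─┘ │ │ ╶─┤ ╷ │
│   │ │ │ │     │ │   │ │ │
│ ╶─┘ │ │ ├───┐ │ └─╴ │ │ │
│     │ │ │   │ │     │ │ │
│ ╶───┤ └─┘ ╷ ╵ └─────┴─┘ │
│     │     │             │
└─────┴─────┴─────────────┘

Computing BFS distances from A to all cells:
Furthest cell: (5, 11)
Distance: 76 steps

Path from A to the furthest cell:

┌───────┬───┬───┬─────────┐
│A      │   │   │         │
│ ┌───┐ ╵ ╷ │ ╷ │ ┌─────┐ │
│↓│   │   │ │ │ │ │↱ → ↓│ │
│ └─┐ └───┤ │ │ │ │ ┌─╴ │ │
│↳ ↓│     │ │ │ │ │↑│↓ ↲│ │
│ ╷ └─┐ ╶─┘ │ │ │ │ │ ╶─┤ │
│ │↳ ↓│     │ │ │ │↑│↳ ↓│ │
│ └─┐ │ ╶───┘ │ ╵ │ ├─╴ │ │
│   │↓│       │   │↑│↓ ↲│ │
├─╴ │ └─┐ ┌───┴─┬─┘ │ ╶─┤ │
│   │↳ ↓│ │↱ → ↓│↱ ↑│↳ B│ │
│ ╶─┼─┐ │ │ ╶─┐ ╵ ┌─┴───┴─┤
│   │ │↓│ │↑ ↰│↳ ↑│    ↓ ↰│
├─╴ │ │ │ └─┐ └───┴───╴ ╷ │
│   │ │↓│   │↑ ← ← ← ← ↲│↑│
│ ┌─┘ │ └─┐ ├───────┬───┘ │
│ │   │↳ ↓│ │↱ → ↓  │↱ → ↑│
│ ╵ ╷ ├─╴ ├─┘ ┌─┐ ┌─┘ ┌───┤
│   │ │↓ ↲│↱ ↑│ │↓│↱ ↑│   │
├───┤ │ ╷ │ ╶─┘ │ │ ╶─┤ ╷ │
│   │ │↓│ │↑ ← ↰│↓│↑ ↰│ │ │
│ ╶─┘ │ │ ├───┐ │ └─╴ │ │ │
│     │↓│ │↱ ↓│↑│↳ → ↑│ │ │
│ ╶───┤ └─┘ ╷ ╵ └─────┴─┘ │
│     │↳ → ↑│↳ ↑          │
└─────┴─────┴─────────────┘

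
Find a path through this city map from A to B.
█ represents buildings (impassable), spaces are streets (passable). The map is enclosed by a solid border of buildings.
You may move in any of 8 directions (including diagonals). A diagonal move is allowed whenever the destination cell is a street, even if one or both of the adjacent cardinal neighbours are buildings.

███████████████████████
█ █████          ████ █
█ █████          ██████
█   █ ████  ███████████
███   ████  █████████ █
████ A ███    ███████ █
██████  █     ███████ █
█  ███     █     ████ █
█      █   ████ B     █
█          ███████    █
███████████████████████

Finding the shortest path from A to B:
Movement: 8-directional
Path length: 11 steps
Directions: right → down-right → down-right → right → right → up-right → right → right → down-right → right → down-right

Solution:

███████████████████████
█ █████          ████ █
█ █████          ██████
█   █ ████  ███████████
███   ████  █████████ █
████ A↘███    ███████ █
██████ ↘█  →→↘███████ █
█  ███  →→↗█  →↘ ████ █
█      █   ████ B     █
█          ███████    █
███████████████████████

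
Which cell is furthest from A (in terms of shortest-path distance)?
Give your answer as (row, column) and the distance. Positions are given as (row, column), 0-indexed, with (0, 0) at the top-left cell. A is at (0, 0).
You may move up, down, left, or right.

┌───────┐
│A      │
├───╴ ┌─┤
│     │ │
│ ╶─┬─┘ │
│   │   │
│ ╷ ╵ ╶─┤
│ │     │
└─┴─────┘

Computing BFS distances from A to all cells:
Furthest cell: (1, 3)
Distance: 12 steps

Path from A to the furthest cell:

┌───────┐
│A → ↓  │
├───╴ ┌─┤
│↓ ← ↲│B│
│ ╶─┬─┘ │
│↳ ↓│↱ ↑│
│ ╷ ╵ ╶─┤
│ │↳ ↑  │
└─┴─────┘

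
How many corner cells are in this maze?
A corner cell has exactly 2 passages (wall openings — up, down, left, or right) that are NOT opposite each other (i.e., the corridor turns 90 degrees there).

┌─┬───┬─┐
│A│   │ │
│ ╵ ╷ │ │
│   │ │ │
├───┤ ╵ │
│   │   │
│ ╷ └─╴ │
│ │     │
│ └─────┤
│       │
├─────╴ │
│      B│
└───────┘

Counting corner cells (2 non-opposite passages):
Total corners: 12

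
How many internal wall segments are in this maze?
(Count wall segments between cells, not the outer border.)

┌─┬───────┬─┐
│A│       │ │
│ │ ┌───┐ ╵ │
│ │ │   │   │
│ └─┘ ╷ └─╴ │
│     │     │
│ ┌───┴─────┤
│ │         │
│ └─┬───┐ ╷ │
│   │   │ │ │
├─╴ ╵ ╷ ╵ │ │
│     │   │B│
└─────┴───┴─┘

Counting internal wall segments:
Total internal walls: 25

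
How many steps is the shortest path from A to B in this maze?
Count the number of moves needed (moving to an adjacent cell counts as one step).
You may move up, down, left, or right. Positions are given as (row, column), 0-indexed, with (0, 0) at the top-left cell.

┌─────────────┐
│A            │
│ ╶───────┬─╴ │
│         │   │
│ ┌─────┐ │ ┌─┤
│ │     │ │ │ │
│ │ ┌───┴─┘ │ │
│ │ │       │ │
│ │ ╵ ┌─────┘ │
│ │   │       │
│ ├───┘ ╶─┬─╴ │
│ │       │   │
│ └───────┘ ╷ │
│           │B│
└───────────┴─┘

Using BFS to find shortest path:
Start: (0, 0), End: (6, 6)
Path found:
(0,0) → (1,0) → (2,0) → (3,0) → (4,0) → (5,0) → (6,0) → (6,1) → (6,2) → (6,3) → (6,4) → (6,5) → (5,5) → (5,6) → (6,6)
Number of steps: 14

Solution:

┌─────────────┐
│A            │
│ ╶───────┬─╴ │
│↓        │   │
│ ┌─────┐ │ ┌─┤
│↓│     │ │ │ │
│ │ ┌───┴─┘ │ │
│↓│ │       │ │
│ │ ╵ ┌─────┘ │
│↓│   │       │
│ ├───┘ ╶─┬─╴ │
│↓│       │↱ ↓│
│ └───────┘ ╷ │
│↳ → → → → ↑│B│
└───────────┴─┘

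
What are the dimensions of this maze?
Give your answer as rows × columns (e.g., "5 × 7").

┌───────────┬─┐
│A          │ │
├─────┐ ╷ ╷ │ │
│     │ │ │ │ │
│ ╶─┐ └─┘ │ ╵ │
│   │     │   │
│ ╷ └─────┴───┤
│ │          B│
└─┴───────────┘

Counting the maze dimensions:
Rows (vertical): 4
Columns (horizontal): 7
Dimensions: 4 × 7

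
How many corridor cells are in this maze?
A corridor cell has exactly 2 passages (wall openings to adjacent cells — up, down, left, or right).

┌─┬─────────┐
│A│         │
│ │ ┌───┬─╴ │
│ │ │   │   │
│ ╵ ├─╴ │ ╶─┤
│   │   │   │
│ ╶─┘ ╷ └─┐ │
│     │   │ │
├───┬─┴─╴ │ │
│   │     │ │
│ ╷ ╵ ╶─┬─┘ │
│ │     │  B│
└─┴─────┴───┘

Counting cells with exactly 2 passages:
Total corridor cells: 28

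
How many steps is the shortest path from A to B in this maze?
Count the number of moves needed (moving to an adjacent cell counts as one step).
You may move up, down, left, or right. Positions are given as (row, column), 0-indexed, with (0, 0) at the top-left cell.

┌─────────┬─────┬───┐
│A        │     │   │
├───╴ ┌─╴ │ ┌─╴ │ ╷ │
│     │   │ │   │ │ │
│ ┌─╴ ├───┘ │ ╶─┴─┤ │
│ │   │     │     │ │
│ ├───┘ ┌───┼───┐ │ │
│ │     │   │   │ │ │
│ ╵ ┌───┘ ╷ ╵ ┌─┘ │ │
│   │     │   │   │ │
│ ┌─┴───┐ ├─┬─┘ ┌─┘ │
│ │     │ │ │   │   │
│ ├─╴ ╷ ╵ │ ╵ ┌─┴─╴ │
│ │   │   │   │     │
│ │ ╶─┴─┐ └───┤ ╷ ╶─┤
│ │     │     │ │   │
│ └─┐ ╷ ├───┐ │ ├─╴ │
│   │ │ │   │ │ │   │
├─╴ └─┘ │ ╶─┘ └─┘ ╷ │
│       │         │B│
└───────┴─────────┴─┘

Using BFS to find shortest path:
Start: (0, 0), End: (9, 9)
Path found:
(0,0) → (0,1) → (0,2) → (1,2) → (1,1) → (1,0) → (2,0) → (3,0) → (4,0) → (5,0) → (6,0) → (7,0) → (8,0) → (8,1) → (9,1) → (9,2) → (9,3) → (8,3) → (7,3) → (7,2) → (7,1) → (6,1) → (6,2) → (5,2) → (5,3) → (6,3) → (6,4) → (7,4) → (7,5) → (7,6) → (8,6) → (9,6) → (9,7) → (9,8) → (8,8) → (8,9) → (9,9)
Number of steps: 36

Solution:

┌─────────┬─────┬───┐
│A → ↓    │     │   │
├───╴ ┌─╴ │ ┌─╴ │ ╷ │
│↓ ← ↲│   │ │   │ │ │
│ ┌─╴ ├───┘ │ ╶─┴─┤ │
│↓│   │     │     │ │
│ ├───┘ ┌───┼───┐ │ │
│↓│     │   │   │ │ │
│ ╵ ┌───┘ ╷ ╵ ┌─┘ │ │
│↓  │     │   │   │ │
│ ┌─┴───┐ ├─┬─┘ ┌─┘ │
│↓│  ↱ ↓│ │ │   │   │
│ ├─╴ ╷ ╵ │ ╵ ┌─┴─╴ │
│↓│↱ ↑│↳ ↓│   │     │
│ │ ╶─┴─┐ └───┤ ╷ ╶─┤
│↓│↑ ← ↰│↳ → ↓│ │   │
│ └─┐ ╷ ├───┐ │ ├─╴ │
│↳ ↓│ │↑│   │↓│ │↱ ↓│
├─╴ └─┘ │ ╶─┘ └─┘ ╷ │
│  ↳ → ↑│    ↳ → ↑│B│
└───────┴─────────┴─┘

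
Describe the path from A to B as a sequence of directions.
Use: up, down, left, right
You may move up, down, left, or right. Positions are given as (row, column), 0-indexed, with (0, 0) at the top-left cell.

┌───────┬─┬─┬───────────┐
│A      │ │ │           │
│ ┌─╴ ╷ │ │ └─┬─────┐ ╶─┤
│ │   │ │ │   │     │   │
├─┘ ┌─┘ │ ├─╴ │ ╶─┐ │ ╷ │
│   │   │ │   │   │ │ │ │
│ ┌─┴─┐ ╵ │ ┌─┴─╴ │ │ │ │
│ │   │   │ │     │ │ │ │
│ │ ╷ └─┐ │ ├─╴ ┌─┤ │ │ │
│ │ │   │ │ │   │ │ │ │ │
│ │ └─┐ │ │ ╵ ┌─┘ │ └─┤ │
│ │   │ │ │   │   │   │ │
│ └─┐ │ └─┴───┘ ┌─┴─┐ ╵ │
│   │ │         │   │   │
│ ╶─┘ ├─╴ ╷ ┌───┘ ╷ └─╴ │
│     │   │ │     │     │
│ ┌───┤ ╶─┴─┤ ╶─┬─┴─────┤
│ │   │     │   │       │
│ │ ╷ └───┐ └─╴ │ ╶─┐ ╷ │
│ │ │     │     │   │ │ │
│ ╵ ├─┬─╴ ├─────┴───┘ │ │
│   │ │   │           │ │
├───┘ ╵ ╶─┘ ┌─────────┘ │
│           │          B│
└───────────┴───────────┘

Finding the path and converting it to directions:
Path through cells: (0,0) → (0,1) → (0,2) → (1,2) → (1,1) → (2,1) → (2,0) → (3,0) → (4,0) → (5,0) → (6,0) → (7,0) → (8,0) → (9,0) → (10,0) → (10,1) → (9,1) → (8,1) → (8,2) → (9,2) → (9,3) → (9,4) → (10,4) → (10,3) → (11,3) → (11,4) → (11,5) → (10,5) → (10,6) → (10,7) → (10,8) → (10,9) → (10,10) → (9,10) → (8,10) → (8,11) → (9,11) → (10,11) → (11,11)
Directions: right, right, down, left, down, left, down, down, down, down, down, down, down, down, right, up, up, right, down, right, right, down, left, down, right, right, up, right, right, right, right, right, up, up, right, down, down, down

Solution:

┌───────┬─┬─┬───────────┐
│A → ↓  │ │ │           │
│ ┌─╴ ╷ │ │ └─┬─────┐ ╶─┤
│ │↓ ↲│ │ │   │     │   │
├─┘ ┌─┘ │ ├─╴ │ ╶─┐ │ ╷ │
│↓ ↲│   │ │   │   │ │ │ │
│ ┌─┴─┐ ╵ │ ┌─┴─╴ │ │ │ │
│↓│   │   │ │     │ │ │ │
│ │ ╷ └─┐ │ ├─╴ ┌─┤ │ │ │
│↓│ │   │ │ │   │ │ │ │ │
│ │ └─┐ │ │ ╵ ┌─┘ │ └─┤ │
│↓│   │ │ │   │   │   │ │
│ └─┐ │ └─┴───┘ ┌─┴─┐ ╵ │
│↓  │ │         │   │   │
│ ╶─┘ ├─╴ ╷ ┌───┘ ╷ └─╴ │
│↓    │   │ │     │     │
│ ┌───┤ ╶─┴─┤ ╶─┬─┴─────┤
│↓│↱ ↓│     │   │    ↱ ↓│
│ │ ╷ └───┐ └─╴ │ ╶─┐ ╷ │
│↓│↑│↳ → ↓│     │   │↑│↓│
│ ╵ ├─┬─╴ ├─────┴───┘ │ │
│↳ ↑│ │↓ ↲│↱ → → → → ↑│↓│
├───┘ ╵ ╶─┘ ┌─────────┘ │
│      ↳ → ↑│          B│
└───────────┴───────────┘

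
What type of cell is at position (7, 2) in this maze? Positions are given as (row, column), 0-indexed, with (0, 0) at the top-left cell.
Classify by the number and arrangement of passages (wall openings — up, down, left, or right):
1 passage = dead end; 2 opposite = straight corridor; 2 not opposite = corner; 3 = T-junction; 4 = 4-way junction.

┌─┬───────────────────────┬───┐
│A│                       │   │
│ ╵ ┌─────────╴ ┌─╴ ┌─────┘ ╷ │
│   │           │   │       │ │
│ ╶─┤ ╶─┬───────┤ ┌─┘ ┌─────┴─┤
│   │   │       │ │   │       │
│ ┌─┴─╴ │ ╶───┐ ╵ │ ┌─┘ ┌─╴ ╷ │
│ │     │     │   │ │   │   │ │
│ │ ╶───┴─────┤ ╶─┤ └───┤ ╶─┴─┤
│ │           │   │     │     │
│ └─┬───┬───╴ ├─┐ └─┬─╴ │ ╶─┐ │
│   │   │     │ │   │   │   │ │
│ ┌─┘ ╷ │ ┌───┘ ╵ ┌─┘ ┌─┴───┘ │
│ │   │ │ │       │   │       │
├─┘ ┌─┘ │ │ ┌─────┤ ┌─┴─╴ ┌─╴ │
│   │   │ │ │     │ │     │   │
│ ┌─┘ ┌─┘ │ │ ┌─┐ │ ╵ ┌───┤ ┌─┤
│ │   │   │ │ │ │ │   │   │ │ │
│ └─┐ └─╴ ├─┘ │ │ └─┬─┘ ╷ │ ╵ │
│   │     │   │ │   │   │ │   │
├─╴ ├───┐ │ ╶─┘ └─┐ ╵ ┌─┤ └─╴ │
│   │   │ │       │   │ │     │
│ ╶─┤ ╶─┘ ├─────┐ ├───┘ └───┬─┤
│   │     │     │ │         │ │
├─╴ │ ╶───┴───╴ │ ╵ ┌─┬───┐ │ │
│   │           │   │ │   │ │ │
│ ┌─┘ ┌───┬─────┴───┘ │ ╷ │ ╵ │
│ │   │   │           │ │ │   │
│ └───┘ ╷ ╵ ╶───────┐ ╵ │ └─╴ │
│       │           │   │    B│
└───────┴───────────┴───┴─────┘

Checking cell at (7, 2):
Number of passages: 2
Cell type: corner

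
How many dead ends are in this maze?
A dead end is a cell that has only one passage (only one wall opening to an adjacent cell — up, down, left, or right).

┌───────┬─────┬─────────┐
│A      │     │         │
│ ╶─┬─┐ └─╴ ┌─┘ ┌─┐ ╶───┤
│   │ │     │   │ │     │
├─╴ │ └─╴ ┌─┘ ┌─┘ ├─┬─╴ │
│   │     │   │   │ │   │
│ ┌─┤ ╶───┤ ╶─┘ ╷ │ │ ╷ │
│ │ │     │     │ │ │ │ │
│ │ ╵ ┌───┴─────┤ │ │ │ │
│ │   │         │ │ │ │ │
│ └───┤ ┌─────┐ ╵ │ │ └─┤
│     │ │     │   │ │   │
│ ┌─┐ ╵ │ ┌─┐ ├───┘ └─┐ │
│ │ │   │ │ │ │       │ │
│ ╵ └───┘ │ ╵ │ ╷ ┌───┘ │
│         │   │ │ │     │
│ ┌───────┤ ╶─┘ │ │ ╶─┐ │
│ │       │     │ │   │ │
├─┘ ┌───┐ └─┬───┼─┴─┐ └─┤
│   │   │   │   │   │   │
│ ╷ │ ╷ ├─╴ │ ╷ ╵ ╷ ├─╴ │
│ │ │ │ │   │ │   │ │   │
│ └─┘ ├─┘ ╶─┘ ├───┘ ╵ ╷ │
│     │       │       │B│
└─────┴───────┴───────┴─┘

Checking each cell for number of passages:

Dead ends found at positions:
  (0, 4)
  (0, 6)
  (0, 11)
  (1, 2)
  (1, 8)
  (2, 9)
  (3, 1)
  (3, 4)
  (4, 11)
  (6, 1)
  (6, 5)
  (6, 10)
  (8, 0)
  (8, 8)
  (8, 11)
  (10, 1)
  (10, 3)
  (11, 3)
  (11, 7)
  (11, 11)
Total dead ends: 20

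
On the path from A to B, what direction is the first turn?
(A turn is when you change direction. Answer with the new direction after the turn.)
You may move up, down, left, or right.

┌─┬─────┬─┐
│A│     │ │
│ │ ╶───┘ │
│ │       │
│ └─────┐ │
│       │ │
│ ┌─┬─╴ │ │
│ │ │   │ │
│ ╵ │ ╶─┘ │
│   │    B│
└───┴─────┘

Directions: down, down, right, right, right, down, left, down, right, right
First turn direction: right

Solution:

┌─┬─────┬─┐
│A│     │ │
│ │ ╶───┘ │
│↓│       │
│ └─────┐ │
│↳ → → ↓│ │
│ ┌─┬─╴ │ │
│ │ │↓ ↲│ │
│ ╵ │ ╶─┘ │
│   │↳ → B│
└───┴─────┘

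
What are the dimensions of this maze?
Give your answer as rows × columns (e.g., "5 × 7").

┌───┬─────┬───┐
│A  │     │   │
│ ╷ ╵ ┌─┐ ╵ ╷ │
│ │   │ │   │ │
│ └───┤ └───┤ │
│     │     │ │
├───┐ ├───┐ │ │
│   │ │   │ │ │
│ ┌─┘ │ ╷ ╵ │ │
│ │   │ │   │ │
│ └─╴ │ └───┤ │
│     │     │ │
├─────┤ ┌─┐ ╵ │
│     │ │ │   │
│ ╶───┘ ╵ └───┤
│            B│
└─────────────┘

Counting the maze dimensions:
Rows (vertical): 8
Columns (horizontal): 7
Dimensions: 8 × 7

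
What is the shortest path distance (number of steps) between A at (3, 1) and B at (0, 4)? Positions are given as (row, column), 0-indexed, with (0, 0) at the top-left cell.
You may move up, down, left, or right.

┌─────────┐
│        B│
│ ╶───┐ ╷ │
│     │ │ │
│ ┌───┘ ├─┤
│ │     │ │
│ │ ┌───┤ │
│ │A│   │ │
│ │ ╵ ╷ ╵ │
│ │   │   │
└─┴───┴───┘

Finding path from (3, 1) to (0, 4):
Path: (3,1) → (2,1) → (2,2) → (2,3) → (1,3) → (0,3) → (0,4)
Distance: 6 steps

Solution:

┌─────────┐
│      ↱ B│
│ ╶───┐ ╷ │
│     │↑│ │
│ ┌───┘ ├─┤
│ │↱ → ↑│ │
│ │ ┌───┤ │
│ │A│   │ │
│ │ ╵ ╷ ╵ │
│ │   │   │
└─┴───┴───┘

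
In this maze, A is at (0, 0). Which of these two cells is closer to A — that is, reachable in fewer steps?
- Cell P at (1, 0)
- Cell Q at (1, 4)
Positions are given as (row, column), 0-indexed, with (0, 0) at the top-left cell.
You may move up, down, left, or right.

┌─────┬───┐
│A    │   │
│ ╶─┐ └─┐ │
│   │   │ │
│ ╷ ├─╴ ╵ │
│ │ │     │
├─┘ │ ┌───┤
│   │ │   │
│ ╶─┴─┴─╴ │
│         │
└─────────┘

Shortest path A → P at (1, 0): 1 steps
Shortest path A → Q at (1, 4): 7 steps

P is closer (1 steps vs 7 steps).

Path to P:

┌─────┬───┐
│A    │   │
│ ╶─┐ └─┐ │
│P  │   │ │
│ ╷ ├─╴ ╵ │
│ │ │     │
├─┘ │ ┌───┤
│   │ │   │
│ ╶─┴─┴─╴ │
│         │
└─────────┘

Path to Q:

┌─────┬───┐
│A → ↓│   │
│ ╶─┐ └─┐ │
│   │↳ ↓│Q│
│ ╷ ├─╴ ╵ │
│ │ │  ↳ ↑│
├─┘ │ ┌───┤
│   │ │   │
│ ╶─┴─┴─╴ │
│         │
└─────────┘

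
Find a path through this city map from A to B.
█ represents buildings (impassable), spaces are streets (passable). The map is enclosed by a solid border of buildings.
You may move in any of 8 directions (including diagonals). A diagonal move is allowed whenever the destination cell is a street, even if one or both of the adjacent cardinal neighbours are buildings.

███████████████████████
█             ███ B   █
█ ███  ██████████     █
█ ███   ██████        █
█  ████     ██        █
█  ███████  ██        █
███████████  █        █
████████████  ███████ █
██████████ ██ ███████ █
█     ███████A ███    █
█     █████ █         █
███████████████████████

Finding the shortest path from A to B:
Movement: 8-directional
Path length: 8 steps
Directions: up → up → up-right → up → up-right → up-right → up-right → up-right

Solution:

███████████████████████
█             ███ B   █
█ ███  ██████████↗    █
█ ███   ██████  ↗     █
█  ████     ██ ↗      █
█  ███████  ██↗       █
███████████  █↑       █
████████████ ↗███████ █
██████████ ██↑███████ █
█     ███████A ███    █
█     █████ █         █
███████████████████████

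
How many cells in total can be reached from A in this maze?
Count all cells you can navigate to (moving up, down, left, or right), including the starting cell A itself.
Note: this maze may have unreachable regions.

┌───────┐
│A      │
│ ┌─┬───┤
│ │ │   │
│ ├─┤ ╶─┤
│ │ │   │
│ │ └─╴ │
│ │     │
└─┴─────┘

Using BFS/flood-fill to find all reachable cells from A:
Maze size: 4 × 4 = 16 total cells
9 cell(s) are walled off and cannot be reached from A.
Reachable cells: 7

Reachable region (· marks reachable cells):

┌───────┐
│A · · ·│
│ ┌─┬───┤
│·│ │   │
│ ├─┤ ╶─┤
│·│ │   │
│ │ └─╴ │
│·│     │
└─┴─────┘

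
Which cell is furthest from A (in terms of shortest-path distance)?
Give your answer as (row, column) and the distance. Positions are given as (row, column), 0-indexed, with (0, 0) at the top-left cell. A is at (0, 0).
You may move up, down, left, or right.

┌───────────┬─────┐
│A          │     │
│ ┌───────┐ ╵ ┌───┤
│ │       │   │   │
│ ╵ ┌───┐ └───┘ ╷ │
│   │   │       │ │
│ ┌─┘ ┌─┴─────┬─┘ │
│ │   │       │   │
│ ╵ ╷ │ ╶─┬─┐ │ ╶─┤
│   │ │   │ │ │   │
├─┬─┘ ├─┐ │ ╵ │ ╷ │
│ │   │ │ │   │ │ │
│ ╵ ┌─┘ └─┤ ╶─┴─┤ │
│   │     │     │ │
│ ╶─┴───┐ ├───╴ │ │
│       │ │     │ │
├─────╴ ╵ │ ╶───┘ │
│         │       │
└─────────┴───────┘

Computing BFS distances from A to all cells:
Furthest cell: (5, 4)
Distance: 41 steps

Path from A to the furthest cell:

┌───────────┬─────┐
│A          │     │
│ ┌───────┐ ╵ ┌───┤
│↓│↱ → → ↓│   │↱ ↓│
│ ╵ ┌───┐ └───┘ ╷ │
│↳ ↑│   │↳ → → ↑│↓│
│ ┌─┘ ┌─┴─────┬─┘ │
│ │   │↓ ← ← ↰│↓ ↲│
│ ╵ ╷ │ ╶─┬─┐ │ ╶─┤
│   │ │↳ ↓│ │↑│↳ ↓│
├─┬─┘ ├─┐ │ ╵ │ ╷ │
│ │   │ │B│↱ ↑│ │↓│
│ ╵ ┌─┘ └─┤ ╶─┴─┤ │
│   │     │↑ ← ↰│↓│
│ ╶─┴───┐ ├───╴ │ │
│       │ │↱ → ↑│↓│
├─────╴ ╵ │ ╶───┘ │
│         │↑ ← ← ↲│
└─────────┴───────┘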